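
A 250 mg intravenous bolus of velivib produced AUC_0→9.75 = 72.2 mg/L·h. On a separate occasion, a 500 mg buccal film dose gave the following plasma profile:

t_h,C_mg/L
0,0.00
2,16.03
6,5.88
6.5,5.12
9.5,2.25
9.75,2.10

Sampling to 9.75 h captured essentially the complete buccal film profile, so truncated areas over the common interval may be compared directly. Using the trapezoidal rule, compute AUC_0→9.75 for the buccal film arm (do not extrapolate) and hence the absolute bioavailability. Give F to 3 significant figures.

F = 0.514

Trapezoidal AUC_0→9.75 (buccal film):
  [0→2]: (0.00+16.03)/2 × 2 = 16.03
  [2→6]: (16.03+5.88)/2 × 4 = 43.82
  [6→6.5]: (5.88+5.12)/2 × 0.5 = 2.75
  [6.5→9.5]: (5.12+2.25)/2 × 3 = 11.055
  [9.5→9.75]: (2.25+2.10)/2 × 0.25 = 0.54375
  Sum = 74.19875 mg/L·h
F = (AUC_ev/D_ev)/(AUC_iv/D_iv) = (74.19875/500)/(72.2/250) = 0.1483975/0.2888 = 0.5138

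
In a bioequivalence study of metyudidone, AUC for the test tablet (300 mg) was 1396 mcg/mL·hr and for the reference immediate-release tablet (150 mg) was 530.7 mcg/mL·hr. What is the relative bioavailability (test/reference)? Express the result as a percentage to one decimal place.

F_rel = 131.5%

F_rel = (AUC_test/D_test) / (AUC_ref/D_ref)
      = (1396/300) / (530.7/150)
      = 4.65333 / 3.538 = 1.3152 = 131.52%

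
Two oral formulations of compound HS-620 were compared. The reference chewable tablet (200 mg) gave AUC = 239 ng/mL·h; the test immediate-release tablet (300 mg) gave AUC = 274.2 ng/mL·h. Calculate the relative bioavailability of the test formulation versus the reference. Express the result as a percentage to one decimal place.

F_rel = (AUC_test/D_test) / (AUC_ref/D_ref)
      = (274.2/300) / (239/200)
      = 0.914 / 1.195 = 0.7649 = 76.49%

F_rel = 76.5%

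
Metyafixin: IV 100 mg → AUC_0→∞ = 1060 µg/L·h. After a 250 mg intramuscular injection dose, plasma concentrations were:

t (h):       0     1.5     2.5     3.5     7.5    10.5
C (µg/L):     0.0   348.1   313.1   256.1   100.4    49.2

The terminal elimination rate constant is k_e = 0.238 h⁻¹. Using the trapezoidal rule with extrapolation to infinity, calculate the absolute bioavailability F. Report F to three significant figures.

Trapezoidal AUC_0→10.5 (intramuscular injection):
  [0→1.5]: (0.0+348.1)/2 × 1.5 = 261.075
  [1.5→2.5]: (348.1+313.1)/2 × 1 = 330.6
  [2.5→3.5]: (313.1+256.1)/2 × 1 = 284.6
  [3.5→7.5]: (256.1+100.4)/2 × 4 = 713.0
  [7.5→10.5]: (100.4+49.2)/2 × 3 = 224.4
  Sum = 1813.675 µg/L·h
Tail: C_last/k_e = 49.2/0.238 = 206.723
AUC_0→∞ (intramuscular injection) = 1813.675 + 206.723 = 2020.398 µg/L·h
F = (AUC_ev/D_ev)/(AUC_iv/D_iv) = (2020.398/250)/(1060/100) = 8.081592/10.6 = 0.7624

F = 0.762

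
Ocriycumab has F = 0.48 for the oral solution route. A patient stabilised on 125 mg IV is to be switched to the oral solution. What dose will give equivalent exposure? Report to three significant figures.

D_oral = 260 mg

For equal systemic exposure: F × D_ev = D_iv
D_ev = D_iv / F = 125 / 0.48 = 260.417 mg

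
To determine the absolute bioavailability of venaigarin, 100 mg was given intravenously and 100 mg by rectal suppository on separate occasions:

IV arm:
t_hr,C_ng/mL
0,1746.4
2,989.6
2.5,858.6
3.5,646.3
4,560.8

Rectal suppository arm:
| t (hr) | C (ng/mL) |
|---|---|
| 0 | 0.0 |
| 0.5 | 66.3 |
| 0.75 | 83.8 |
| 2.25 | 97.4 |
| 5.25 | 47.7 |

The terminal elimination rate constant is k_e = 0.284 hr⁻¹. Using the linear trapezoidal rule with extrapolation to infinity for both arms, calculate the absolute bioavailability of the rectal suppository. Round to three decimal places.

F = 0.089

Trapezoidal AUC_0→4 (IV):
  [0→2]: (1746.4+989.6)/2 × 2 = 2736.0
  [2→2.5]: (989.6+858.6)/2 × 0.5 = 462.05
  [2.5→3.5]: (858.6+646.3)/2 × 1 = 752.45
  [3.5→4]: (646.3+560.8)/2 × 0.5 = 301.775
  Sum = 4252.275 ng/mL·hr
IV tail: 560.8/0.284 = 1974.648; AUC_iv,0→∞ = 4252.275 + 1974.648 = 6226.923 ng/mL·hr
Trapezoidal AUC_0→5.25 (rectal suppository):
  [0→0.5]: (0.0+66.3)/2 × 0.5 = 16.575
  [0.5→0.75]: (66.3+83.8)/2 × 0.25 = 18.7625
  [0.75→2.25]: (83.8+97.4)/2 × 1.5 = 135.9
  [2.25→5.25]: (97.4+47.7)/2 × 3 = 217.65
  Sum = 388.8875 ng/mL·hr
rectal suppository tail: 47.7/0.284 = 167.958; AUC_ev,0→∞ = 388.8875 + 167.958 = 556.8455 ng/mL·hr
F = (AUC_ev/D_ev)/(AUC_iv/D_iv) = (556.8455/100)/(6226.923/100) = 5.568455/62.26923 = 0.0894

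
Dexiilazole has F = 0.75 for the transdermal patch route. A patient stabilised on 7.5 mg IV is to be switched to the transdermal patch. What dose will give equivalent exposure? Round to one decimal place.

For equal systemic exposure: F × D_ev = D_iv
D_ev = D_iv / F = 7.5 / 0.75 = 10 mg

D_transdermal = 10.0 mg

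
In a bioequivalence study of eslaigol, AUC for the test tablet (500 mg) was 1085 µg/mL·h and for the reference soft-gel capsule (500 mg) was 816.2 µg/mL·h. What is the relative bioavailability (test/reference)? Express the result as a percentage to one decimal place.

F_rel = (AUC_test/D_test) / (AUC_ref/D_ref)
      = (1085/500) / (816.2/500)
      = 2.17 / 1.6324 = 1.3293 = 132.93%

F_rel = 132.9%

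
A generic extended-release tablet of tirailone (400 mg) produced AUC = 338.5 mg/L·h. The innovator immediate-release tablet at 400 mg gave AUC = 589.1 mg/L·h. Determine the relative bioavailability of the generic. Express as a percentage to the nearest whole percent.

F_rel = 57%

F_rel = (AUC_test/D_test) / (AUC_ref/D_ref)
      = (338.5/400) / (589.1/400)
      = 0.84625 / 1.47275 = 0.5746 = 57.46%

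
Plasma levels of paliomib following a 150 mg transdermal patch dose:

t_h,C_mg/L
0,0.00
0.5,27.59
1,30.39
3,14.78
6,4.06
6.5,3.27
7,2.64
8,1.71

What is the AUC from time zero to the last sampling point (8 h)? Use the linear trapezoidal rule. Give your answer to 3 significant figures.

AUC = 100 mg/L·h

Trapezoidal AUC_0→8:
  [0→0.5]: (0.00+27.59)/2 × 0.5 = 6.8975
  [0.5→1]: (27.59+30.39)/2 × 0.5 = 14.495
  [1→3]: (30.39+14.78)/2 × 2 = 45.17
  [3→6]: (14.78+4.06)/2 × 3 = 28.26
  [6→6.5]: (4.06+3.27)/2 × 0.5 = 1.8325
  [6.5→7]: (3.27+2.64)/2 × 0.5 = 1.4775
  [7→8]: (2.64+1.71)/2 × 1 = 2.175
  Sum = 100.3075 mg/L·h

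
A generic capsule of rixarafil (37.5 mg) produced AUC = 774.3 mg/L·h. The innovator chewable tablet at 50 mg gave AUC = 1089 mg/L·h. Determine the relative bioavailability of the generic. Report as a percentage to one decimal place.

F_rel = 94.8%

F_rel = (AUC_test/D_test) / (AUC_ref/D_ref)
      = (774.3/37.5) / (1089/50)
      = 20.648 / 21.78 = 0.9480 = 94.80%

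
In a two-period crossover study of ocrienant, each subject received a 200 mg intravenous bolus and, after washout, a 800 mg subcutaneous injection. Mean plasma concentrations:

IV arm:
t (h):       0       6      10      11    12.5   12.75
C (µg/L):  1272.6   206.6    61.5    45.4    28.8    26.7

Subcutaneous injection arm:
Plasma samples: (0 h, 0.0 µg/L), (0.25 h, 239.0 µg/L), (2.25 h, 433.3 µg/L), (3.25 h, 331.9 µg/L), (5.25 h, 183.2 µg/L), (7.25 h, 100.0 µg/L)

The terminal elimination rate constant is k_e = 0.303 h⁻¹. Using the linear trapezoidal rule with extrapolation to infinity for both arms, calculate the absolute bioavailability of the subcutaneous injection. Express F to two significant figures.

Trapezoidal AUC_0→12.75 (IV):
  [0→6]: (1272.6+206.6)/2 × 6 = 4437.6
  [6→10]: (206.6+61.5)/2 × 4 = 536.2
  [10→11]: (61.5+45.4)/2 × 1 = 53.45
  [11→12.5]: (45.4+28.8)/2 × 1.5 = 55.65
  [12.5→12.75]: (28.8+26.7)/2 × 0.25 = 6.9375
  Sum = 5089.8375 µg/L·h
IV tail: 26.7/0.303 = 88.119; AUC_iv,0→∞ = 5089.8375 + 88.119 = 5177.9565 µg/L·h
Trapezoidal AUC_0→7.25 (subcutaneous injection):
  [0→0.25]: (0.0+239.0)/2 × 0.25 = 29.875
  [0.25→2.25]: (239.0+433.3)/2 × 2 = 672.3
  [2.25→3.25]: (433.3+331.9)/2 × 1 = 382.6
  [3.25→5.25]: (331.9+183.2)/2 × 2 = 515.1
  [5.25→7.25]: (183.2+100.0)/2 × 2 = 283.2
  Sum = 1883.075 µg/L·h
subcutaneous injection tail: 100.0/0.303 = 330.033; AUC_ev,0→∞ = 1883.075 + 330.033 = 2213.108 µg/L·h
F = (AUC_ev/D_ev)/(AUC_iv/D_iv) = (2213.108/800)/(5177.9565/200) = 2.766385/25.8898 = 0.1069

F = 0.11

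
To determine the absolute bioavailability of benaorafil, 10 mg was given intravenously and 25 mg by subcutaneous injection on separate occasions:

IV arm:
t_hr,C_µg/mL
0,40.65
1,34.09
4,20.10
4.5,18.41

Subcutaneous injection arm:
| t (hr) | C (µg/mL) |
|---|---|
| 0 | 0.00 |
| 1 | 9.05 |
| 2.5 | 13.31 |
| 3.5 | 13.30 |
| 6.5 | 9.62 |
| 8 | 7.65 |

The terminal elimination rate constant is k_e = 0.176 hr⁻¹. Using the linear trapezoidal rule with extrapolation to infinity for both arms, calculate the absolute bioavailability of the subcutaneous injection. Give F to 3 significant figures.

Trapezoidal AUC_0→4.5 (IV):
  [0→1]: (40.65+34.09)/2 × 1 = 37.37
  [1→4]: (34.09+20.10)/2 × 3 = 81.285
  [4→4.5]: (20.10+18.41)/2 × 0.5 = 9.6275
  Sum = 128.2825 µg/mL·hr
IV tail: 18.41/0.176 = 104.602; AUC_iv,0→∞ = 128.2825 + 104.602 = 232.8845 µg/mL·hr
Trapezoidal AUC_0→8 (subcutaneous injection):
  [0→1]: (0.00+9.05)/2 × 1 = 4.525
  [1→2.5]: (9.05+13.31)/2 × 1.5 = 16.77
  [2.5→3.5]: (13.31+13.30)/2 × 1 = 13.305
  [3.5→6.5]: (13.30+9.62)/2 × 3 = 34.38
  [6.5→8]: (9.62+7.65)/2 × 1.5 = 12.9525
  Sum = 81.9325 µg/mL·hr
subcutaneous injection tail: 7.65/0.176 = 43.466; AUC_ev,0→∞ = 81.9325 + 43.466 = 125.3985 µg/mL·hr
F = (AUC_ev/D_ev)/(AUC_iv/D_iv) = (125.3985/25)/(232.8845/10) = 5.01594/23.28845 = 0.2154

F = 0.215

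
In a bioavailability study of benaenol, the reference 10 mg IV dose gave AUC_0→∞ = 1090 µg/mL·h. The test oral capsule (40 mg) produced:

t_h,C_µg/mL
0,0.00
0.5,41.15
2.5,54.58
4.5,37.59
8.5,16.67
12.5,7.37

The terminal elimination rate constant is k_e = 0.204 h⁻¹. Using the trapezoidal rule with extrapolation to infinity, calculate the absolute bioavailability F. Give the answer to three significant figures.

F = 0.0897

Trapezoidal AUC_0→12.5 (oral capsule):
  [0→0.5]: (0.00+41.15)/2 × 0.5 = 10.2875
  [0.5→2.5]: (41.15+54.58)/2 × 2 = 95.73
  [2.5→4.5]: (54.58+37.59)/2 × 2 = 92.17
  [4.5→8.5]: (37.59+16.67)/2 × 4 = 108.52
  [8.5→12.5]: (16.67+7.37)/2 × 4 = 48.08
  Sum = 354.7875 µg/mL·h
Tail: C_last/k_e = 7.37/0.204 = 36.127
AUC_0→∞ (oral capsule) = 354.7875 + 36.127 = 390.9145 µg/mL·h
F = (AUC_ev/D_ev)/(AUC_iv/D_iv) = (390.9145/40)/(1090/10) = 9.7728625/109 = 0.0897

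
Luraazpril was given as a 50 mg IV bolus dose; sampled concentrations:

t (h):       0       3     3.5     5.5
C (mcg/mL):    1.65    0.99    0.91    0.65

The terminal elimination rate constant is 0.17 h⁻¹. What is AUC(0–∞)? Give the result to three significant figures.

Trapezoidal AUC_0→5.5:
  [0→3]: (1.65+0.99)/2 × 3 = 3.96
  [3→3.5]: (0.99+0.91)/2 × 0.5 = 0.475
  [3.5→5.5]: (0.91+0.65)/2 × 2 = 1.56
  Sum = 5.995 mcg/mL·h
Extrapolated tail: C_last / k_e = 0.65 / 0.17 = 3.824
AUC_0→∞ = 5.995 + 3.824 = 9.819 mcg/mL·h

AUC = 9.82 mcg/mL·h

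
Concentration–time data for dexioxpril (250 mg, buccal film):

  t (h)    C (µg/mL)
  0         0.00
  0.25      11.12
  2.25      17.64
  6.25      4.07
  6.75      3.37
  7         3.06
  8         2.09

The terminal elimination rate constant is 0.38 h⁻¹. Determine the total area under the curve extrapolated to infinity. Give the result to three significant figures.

AUC = 84.3 µg/mL·h

Trapezoidal AUC_0→8:
  [0→0.25]: (0.00+11.12)/2 × 0.25 = 1.39
  [0.25→2.25]: (11.12+17.64)/2 × 2 = 28.76
  [2.25→6.25]: (17.64+4.07)/2 × 4 = 43.42
  [6.25→6.75]: (4.07+3.37)/2 × 0.5 = 1.86
  [6.75→7]: (3.37+3.06)/2 × 0.25 = 0.80375
  [7→8]: (3.06+2.09)/2 × 1 = 2.575
  Sum = 78.80875 µg/mL·h
Extrapolated tail: C_last / k_e = 2.09 / 0.38 = 5.500
AUC_0→∞ = 78.80875 + 5.500 = 84.30875 µg/mL·h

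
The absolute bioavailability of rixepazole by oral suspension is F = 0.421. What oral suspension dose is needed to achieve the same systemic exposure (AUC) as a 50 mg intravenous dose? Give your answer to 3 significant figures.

D_oral = 119 mg

For equal systemic exposure: F × D_ev = D_iv
D_ev = D_iv / F = 50 / 0.421 = 118.765 mg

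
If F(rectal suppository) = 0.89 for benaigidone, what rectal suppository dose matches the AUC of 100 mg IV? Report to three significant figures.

For equal systemic exposure: F × D_ev = D_iv
D_ev = D_iv / F = 100 / 0.89 = 112.36 mg

D_rectal = 112 mg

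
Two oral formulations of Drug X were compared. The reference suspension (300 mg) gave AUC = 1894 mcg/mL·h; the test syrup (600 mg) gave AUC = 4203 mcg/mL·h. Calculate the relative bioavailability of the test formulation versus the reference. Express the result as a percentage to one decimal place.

F_rel = 111.0%

F_rel = (AUC_test/D_test) / (AUC_ref/D_ref)
      = (4203/600) / (1894/300)
      = 7.005 / 6.31333 = 1.1096 = 110.96%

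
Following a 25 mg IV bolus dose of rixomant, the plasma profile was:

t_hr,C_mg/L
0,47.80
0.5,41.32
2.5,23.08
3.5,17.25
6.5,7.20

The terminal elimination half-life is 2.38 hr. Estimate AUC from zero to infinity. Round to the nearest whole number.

Trapezoidal AUC_0→6.5:
  [0→0.5]: (47.80+41.32)/2 × 0.5 = 22.28
  [0.5→2.5]: (41.32+23.08)/2 × 2 = 64.4
  [2.5→3.5]: (23.08+17.25)/2 × 1 = 20.165
  [3.5→6.5]: (17.25+7.20)/2 × 3 = 36.675
  Sum = 143.52 mg/L·hr
k_e = ln2 / t½ = 0.693147 / 2.38 = 0.2912 hr^-1
Extrapolated tail: C_last / k_e = 7.20 / 0.2912 = 24.725
AUC_0→∞ = 143.52 + 24.725 = 168.245 mg/L·hr

AUC = 168 mg/L·hr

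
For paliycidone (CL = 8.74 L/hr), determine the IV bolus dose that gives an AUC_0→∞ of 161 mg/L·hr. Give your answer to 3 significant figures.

Dose = 1410 mg

Dose_iv = CL × AUC_0→∞
     = 8.74 × 161 = 1407.14 mg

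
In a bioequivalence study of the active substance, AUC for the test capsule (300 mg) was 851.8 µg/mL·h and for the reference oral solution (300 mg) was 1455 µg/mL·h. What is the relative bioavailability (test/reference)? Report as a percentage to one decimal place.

F_rel = (AUC_test/D_test) / (AUC_ref/D_ref)
      = (851.8/300) / (1455/300)
      = 2.83933 / 4.85 = 0.5854 = 58.54%

F_rel = 58.5%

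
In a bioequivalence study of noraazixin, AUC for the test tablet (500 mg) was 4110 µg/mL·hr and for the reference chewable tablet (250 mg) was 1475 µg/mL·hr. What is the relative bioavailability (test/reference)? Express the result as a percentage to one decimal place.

F_rel = 139.3%

F_rel = (AUC_test/D_test) / (AUC_ref/D_ref)
      = (4110/500) / (1475/250)
      = 8.22 / 5.9 = 1.3932 = 139.32%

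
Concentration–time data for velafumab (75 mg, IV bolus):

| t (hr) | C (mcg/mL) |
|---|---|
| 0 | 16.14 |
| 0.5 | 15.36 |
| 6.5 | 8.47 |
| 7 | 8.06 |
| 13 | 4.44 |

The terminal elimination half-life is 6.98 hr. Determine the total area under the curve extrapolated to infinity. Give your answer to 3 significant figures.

AUC = 166 mcg/mL·hr

Trapezoidal AUC_0→13:
  [0→0.5]: (16.14+15.36)/2 × 0.5 = 7.875
  [0.5→6.5]: (15.36+8.47)/2 × 6 = 71.49
  [6.5→7]: (8.47+8.06)/2 × 0.5 = 4.1325
  [7→13]: (8.06+4.44)/2 × 6 = 37.5
  Sum = 120.9975 mcg/mL·hr
k_e = ln2 / t½ = 0.693147 / 6.98 = 0.0993 hr^-1
Extrapolated tail: C_last / k_e = 4.44 / 0.0993 = 44.713
AUC_0→∞ = 120.9975 + 44.713 = 165.7105 mcg/mL·hr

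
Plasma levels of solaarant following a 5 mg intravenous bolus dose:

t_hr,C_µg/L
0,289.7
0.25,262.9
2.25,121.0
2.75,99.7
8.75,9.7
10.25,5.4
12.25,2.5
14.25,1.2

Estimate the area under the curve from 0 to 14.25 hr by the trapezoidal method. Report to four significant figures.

Trapezoidal AUC_0→14.25:
  [0→0.25]: (289.7+262.9)/2 × 0.25 = 69.075
  [0.25→2.25]: (262.9+121.0)/2 × 2 = 383.9
  [2.25→2.75]: (121.0+99.7)/2 × 0.5 = 55.175
  [2.75→8.75]: (99.7+9.7)/2 × 6 = 328.2
  [8.75→10.25]: (9.7+5.4)/2 × 1.5 = 11.325
  [10.25→12.25]: (5.4+2.5)/2 × 2 = 7.9
  [12.25→14.25]: (2.5+1.2)/2 × 2 = 3.7
  Sum = 859.275 µg/L·hr

AUC = 859.3 µg/L·hr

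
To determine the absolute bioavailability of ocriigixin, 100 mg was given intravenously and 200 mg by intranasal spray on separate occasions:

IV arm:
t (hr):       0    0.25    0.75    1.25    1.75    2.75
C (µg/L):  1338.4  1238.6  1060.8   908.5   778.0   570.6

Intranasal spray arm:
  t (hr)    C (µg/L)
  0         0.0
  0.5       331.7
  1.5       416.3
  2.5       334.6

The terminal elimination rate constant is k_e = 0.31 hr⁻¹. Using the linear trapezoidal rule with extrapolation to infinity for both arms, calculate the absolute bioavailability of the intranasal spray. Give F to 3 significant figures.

F = 0.221

Trapezoidal AUC_0→2.75 (IV):
  [0→0.25]: (1338.4+1238.6)/2 × 0.25 = 322.125
  [0.25→0.75]: (1238.6+1060.8)/2 × 0.5 = 574.85
  [0.75→1.25]: (1060.8+908.5)/2 × 0.5 = 492.325
  [1.25→1.75]: (908.5+778.0)/2 × 0.5 = 421.625
  [1.75→2.75]: (778.0+570.6)/2 × 1 = 674.3
  Sum = 2485.225 µg/L·hr
IV tail: 570.6/0.31 = 1840.645; AUC_iv,0→∞ = 2485.225 + 1840.645 = 4325.87 µg/L·hr
Trapezoidal AUC_0→2.5 (intranasal spray):
  [0→0.5]: (0.0+331.7)/2 × 0.5 = 82.925
  [0.5→1.5]: (331.7+416.3)/2 × 1 = 374.0
  [1.5→2.5]: (416.3+334.6)/2 × 1 = 375.45
  Sum = 832.375 µg/L·hr
intranasal spray tail: 334.6/0.31 = 1079.355; AUC_ev,0→∞ = 832.375 + 1079.355 = 1911.73 µg/L·hr
F = (AUC_ev/D_ev)/(AUC_iv/D_iv) = (1911.73/200)/(4325.87/100) = 9.55865/43.2587 = 0.2210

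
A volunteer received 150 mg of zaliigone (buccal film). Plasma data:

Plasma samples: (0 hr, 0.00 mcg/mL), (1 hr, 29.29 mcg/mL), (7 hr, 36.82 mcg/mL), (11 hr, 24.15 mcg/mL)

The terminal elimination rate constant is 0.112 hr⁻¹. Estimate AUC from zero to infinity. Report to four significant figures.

AUC = 550.5 mcg/mL·hr

Trapezoidal AUC_0→11:
  [0→1]: (0.00+29.29)/2 × 1 = 14.645
  [1→7]: (29.29+36.82)/2 × 6 = 198.33
  [7→11]: (36.82+24.15)/2 × 4 = 121.94
  Sum = 334.915 mcg/mL·hr
Extrapolated tail: C_last / k_e = 24.15 / 0.112 = 215.625
AUC_0→∞ = 334.915 + 215.625 = 550.54 mcg/mL·hr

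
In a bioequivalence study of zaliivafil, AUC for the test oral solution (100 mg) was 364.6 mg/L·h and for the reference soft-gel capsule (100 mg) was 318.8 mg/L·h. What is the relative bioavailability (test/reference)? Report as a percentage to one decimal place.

F_rel = (AUC_test/D_test) / (AUC_ref/D_ref)
      = (364.6/100) / (318.8/100)
      = 3.646 / 3.188 = 1.1437 = 114.37%

F_rel = 114.4%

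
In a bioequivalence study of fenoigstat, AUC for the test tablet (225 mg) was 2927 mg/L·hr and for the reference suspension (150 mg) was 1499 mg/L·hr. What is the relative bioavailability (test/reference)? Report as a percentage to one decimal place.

F_rel = (AUC_test/D_test) / (AUC_ref/D_ref)
      = (2927/225) / (1499/150)
      = 13.0089 / 9.99333 = 1.3018 = 130.18%

F_rel = 130.2%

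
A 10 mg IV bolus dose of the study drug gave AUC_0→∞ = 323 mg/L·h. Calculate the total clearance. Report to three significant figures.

CL = Dose_iv / AUC_0→∞
   = 10 / 323 = 0.0309598 L/h

CL = 0.0310 L/h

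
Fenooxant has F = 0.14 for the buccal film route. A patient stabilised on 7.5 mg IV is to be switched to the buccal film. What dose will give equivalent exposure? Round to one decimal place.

For equal systemic exposure: F × D_ev = D_iv
D_ev = D_iv / F = 7.5 / 0.14 = 53.5714 mg

D_buccal = 53.6 mg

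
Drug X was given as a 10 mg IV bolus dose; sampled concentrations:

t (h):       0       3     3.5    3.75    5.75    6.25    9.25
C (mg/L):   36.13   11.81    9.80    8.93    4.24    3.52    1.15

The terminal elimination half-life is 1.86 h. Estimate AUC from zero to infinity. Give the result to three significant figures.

Trapezoidal AUC_0→9.25:
  [0→3]: (36.13+11.81)/2 × 3 = 71.91
  [3→3.5]: (11.81+9.80)/2 × 0.5 = 5.4025
  [3.5→3.75]: (9.80+8.93)/2 × 0.25 = 2.34125
  [3.75→5.75]: (8.93+4.24)/2 × 2 = 13.17
  [5.75→6.25]: (4.24+3.52)/2 × 0.5 = 1.94
  [6.25→9.25]: (3.52+1.15)/2 × 3 = 7.005
  Sum = 101.76875 mg/L·h
k_e = ln2 / t½ = 0.693147 / 1.86 = 0.3727 h^-1
Extrapolated tail: C_last / k_e = 1.15 / 0.3727 = 3.086
AUC_0→∞ = 101.76875 + 3.086 = 104.85475 mg/L·h

AUC = 105 mg/L·h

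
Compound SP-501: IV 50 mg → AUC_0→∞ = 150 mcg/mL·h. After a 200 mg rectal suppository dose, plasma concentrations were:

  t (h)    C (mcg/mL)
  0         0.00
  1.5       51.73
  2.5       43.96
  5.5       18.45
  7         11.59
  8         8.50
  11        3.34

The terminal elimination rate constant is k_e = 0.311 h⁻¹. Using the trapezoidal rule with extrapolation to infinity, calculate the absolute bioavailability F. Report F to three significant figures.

Trapezoidal AUC_0→11 (rectal suppository):
  [0→1.5]: (0.00+51.73)/2 × 1.5 = 38.7975
  [1.5→2.5]: (51.73+43.96)/2 × 1 = 47.845
  [2.5→5.5]: (43.96+18.45)/2 × 3 = 93.615
  [5.5→7]: (18.45+11.59)/2 × 1.5 = 22.53
  [7→8]: (11.59+8.50)/2 × 1 = 10.045
  [8→11]: (8.50+3.34)/2 × 3 = 17.76
  Sum = 230.5925 mcg/mL·h
Tail: C_last/k_e = 3.34/0.311 = 10.740
AUC_0→∞ (rectal suppository) = 230.5925 + 10.740 = 241.3325 mcg/mL·h
F = (AUC_ev/D_ev)/(AUC_iv/D_iv) = (241.3325/200)/(150/50) = 1.2066625/3 = 0.4022

F = 0.402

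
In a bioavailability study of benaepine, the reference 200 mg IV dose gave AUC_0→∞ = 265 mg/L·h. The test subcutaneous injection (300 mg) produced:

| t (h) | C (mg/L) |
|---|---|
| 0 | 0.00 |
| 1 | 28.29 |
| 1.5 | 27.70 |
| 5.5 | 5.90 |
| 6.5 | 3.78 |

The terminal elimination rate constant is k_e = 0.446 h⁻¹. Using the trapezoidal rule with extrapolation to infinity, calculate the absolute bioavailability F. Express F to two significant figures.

F = 0.27

Trapezoidal AUC_0→6.5 (subcutaneous injection):
  [0→1]: (0.00+28.29)/2 × 1 = 14.145
  [1→1.5]: (28.29+27.70)/2 × 0.5 = 13.9975
  [1.5→5.5]: (27.70+5.90)/2 × 4 = 67.2
  [5.5→6.5]: (5.90+3.78)/2 × 1 = 4.84
  Sum = 100.1825 mg/L·h
Tail: C_last/k_e = 3.78/0.446 = 8.475
AUC_0→∞ (subcutaneous injection) = 100.1825 + 8.475 = 108.6575 mg/L·h
F = (AUC_ev/D_ev)/(AUC_iv/D_iv) = (108.6575/300)/(265/200) = 0.362192/1.325 = 0.2734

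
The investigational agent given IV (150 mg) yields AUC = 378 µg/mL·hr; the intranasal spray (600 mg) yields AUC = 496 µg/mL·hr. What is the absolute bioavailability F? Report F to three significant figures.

F = 0.328

F = (AUC_ev / D_ev) / (AUC_iv / D_iv)
  = (496/600) / (378/150)
  = 0.826667 / 2.52 = 0.3280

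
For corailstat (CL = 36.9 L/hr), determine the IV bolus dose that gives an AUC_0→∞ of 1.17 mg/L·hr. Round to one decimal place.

Dose_iv = CL × AUC_0→∞
     = 36.9 × 1.17 = 43.173 mg

Dose = 43.2 mg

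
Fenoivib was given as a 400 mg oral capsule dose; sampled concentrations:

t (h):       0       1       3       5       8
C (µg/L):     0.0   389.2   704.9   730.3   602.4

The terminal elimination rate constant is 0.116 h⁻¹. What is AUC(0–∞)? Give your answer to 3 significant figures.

Trapezoidal AUC_0→8:
  [0→1]: (0.0+389.2)/2 × 1 = 194.6
  [1→3]: (389.2+704.9)/2 × 2 = 1094.1
  [3→5]: (704.9+730.3)/2 × 2 = 1435.2
  [5→8]: (730.3+602.4)/2 × 3 = 1999.05
  Sum = 4722.95 µg/L·h
Extrapolated tail: C_last / k_e = 602.4 / 0.116 = 5193.103
AUC_0→∞ = 4722.95 + 5193.103 = 9916.053 µg/L·h

AUC = 9920 µg/L·h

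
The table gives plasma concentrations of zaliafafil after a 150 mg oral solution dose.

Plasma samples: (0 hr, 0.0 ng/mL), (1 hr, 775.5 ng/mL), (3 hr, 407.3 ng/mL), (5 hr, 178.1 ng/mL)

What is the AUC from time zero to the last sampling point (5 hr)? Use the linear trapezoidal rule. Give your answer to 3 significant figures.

Trapezoidal AUC_0→5:
  [0→1]: (0.0+775.5)/2 × 1 = 387.75
  [1→3]: (775.5+407.3)/2 × 2 = 1182.8
  [3→5]: (407.3+178.1)/2 × 2 = 585.4
  Sum = 2155.95 ng/mL·hr

AUC = 2160 ng/mL·hr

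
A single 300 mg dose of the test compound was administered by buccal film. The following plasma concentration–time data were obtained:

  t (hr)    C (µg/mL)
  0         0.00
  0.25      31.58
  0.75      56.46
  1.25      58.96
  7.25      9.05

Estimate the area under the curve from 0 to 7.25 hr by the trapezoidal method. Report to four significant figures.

AUC = 258.8 µg/mL·hr

Trapezoidal AUC_0→7.25:
  [0→0.25]: (0.00+31.58)/2 × 0.25 = 3.9475
  [0.25→0.75]: (31.58+56.46)/2 × 0.5 = 22.01
  [0.75→1.25]: (56.46+58.96)/2 × 0.5 = 28.855
  [1.25→7.25]: (58.96+9.05)/2 × 6 = 204.03
  Sum = 258.8425 µg/mL·hr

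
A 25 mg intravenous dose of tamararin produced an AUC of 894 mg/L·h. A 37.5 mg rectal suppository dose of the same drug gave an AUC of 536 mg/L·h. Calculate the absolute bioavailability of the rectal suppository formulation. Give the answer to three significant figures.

F = 0.400

F = (AUC_ev / D_ev) / (AUC_iv / D_iv)
  = (536/37.5) / (894/25)
  = 14.2933 / 35.76 = 0.3997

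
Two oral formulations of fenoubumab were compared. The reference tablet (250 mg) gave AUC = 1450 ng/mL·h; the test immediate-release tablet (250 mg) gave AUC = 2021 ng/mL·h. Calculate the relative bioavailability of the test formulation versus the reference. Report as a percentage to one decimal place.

F_rel = 139.4%

F_rel = (AUC_test/D_test) / (AUC_ref/D_ref)
      = (2021/250) / (1450/250)
      = 8.084 / 5.8 = 1.3938 = 139.38%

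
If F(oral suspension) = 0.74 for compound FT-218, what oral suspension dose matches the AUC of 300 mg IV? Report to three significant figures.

For equal systemic exposure: F × D_ev = D_iv
D_ev = D_iv / F = 300 / 0.74 = 405.405 mg

D_oral = 405 mg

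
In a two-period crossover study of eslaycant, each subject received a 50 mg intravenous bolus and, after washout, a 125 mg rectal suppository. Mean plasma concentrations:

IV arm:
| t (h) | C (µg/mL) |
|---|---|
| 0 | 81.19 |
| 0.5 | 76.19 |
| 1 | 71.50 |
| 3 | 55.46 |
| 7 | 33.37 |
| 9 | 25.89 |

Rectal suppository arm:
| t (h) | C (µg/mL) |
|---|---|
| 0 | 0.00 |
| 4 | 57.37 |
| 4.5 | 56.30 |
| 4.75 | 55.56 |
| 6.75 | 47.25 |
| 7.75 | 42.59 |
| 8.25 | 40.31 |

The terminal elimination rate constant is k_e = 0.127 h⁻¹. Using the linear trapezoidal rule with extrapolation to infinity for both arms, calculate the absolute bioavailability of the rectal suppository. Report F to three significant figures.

Trapezoidal AUC_0→9 (IV):
  [0→0.5]: (81.19+76.19)/2 × 0.5 = 39.345
  [0.5→1]: (76.19+71.50)/2 × 0.5 = 36.9225
  [1→3]: (71.50+55.46)/2 × 2 = 126.96
  [3→7]: (55.46+33.37)/2 × 4 = 177.66
  [7→9]: (33.37+25.89)/2 × 2 = 59.26
  Sum = 440.1475 µg/mL·h
IV tail: 25.89/0.127 = 203.858; AUC_iv,0→∞ = 440.1475 + 203.858 = 644.0055 µg/mL·h
Trapezoidal AUC_0→8.25 (rectal suppository):
  [0→4]: (0.00+57.37)/2 × 4 = 114.74
  [4→4.5]: (57.37+56.30)/2 × 0.5 = 28.4175
  [4.5→4.75]: (56.30+55.56)/2 × 0.25 = 13.9825
  [4.75→6.75]: (55.56+47.25)/2 × 2 = 102.81
  [6.75→7.75]: (47.25+42.59)/2 × 1 = 44.92
  [7.75→8.25]: (42.59+40.31)/2 × 0.5 = 20.725
  Sum = 325.595 µg/mL·h
rectal suppository tail: 40.31/0.127 = 317.402; AUC_ev,0→∞ = 325.595 + 317.402 = 642.997 µg/mL·h
F = (AUC_ev/D_ev)/(AUC_iv/D_iv) = (642.997/125)/(644.0055/50) = 5.143976/12.88011 = 0.3994

F = 0.399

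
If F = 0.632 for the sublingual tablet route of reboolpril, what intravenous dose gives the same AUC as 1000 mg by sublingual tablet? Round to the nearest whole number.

Systemic exposure from an extravascular dose = F × D_ev, so the equivalent IV dose is F × D_ev.
D_iv = F × D_ev = 0.632 × 1000 = 632 mg

D_iv = 632 mg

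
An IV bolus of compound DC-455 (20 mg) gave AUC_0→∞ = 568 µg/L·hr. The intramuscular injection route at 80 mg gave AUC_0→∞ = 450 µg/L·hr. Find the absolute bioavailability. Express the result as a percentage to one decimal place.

F = (AUC_ev / D_ev) / (AUC_iv / D_iv)
  = (450/80) / (568/20)
  = 5.625 / 28.4 = 0.1981
  = 19.81%

F = 19.8%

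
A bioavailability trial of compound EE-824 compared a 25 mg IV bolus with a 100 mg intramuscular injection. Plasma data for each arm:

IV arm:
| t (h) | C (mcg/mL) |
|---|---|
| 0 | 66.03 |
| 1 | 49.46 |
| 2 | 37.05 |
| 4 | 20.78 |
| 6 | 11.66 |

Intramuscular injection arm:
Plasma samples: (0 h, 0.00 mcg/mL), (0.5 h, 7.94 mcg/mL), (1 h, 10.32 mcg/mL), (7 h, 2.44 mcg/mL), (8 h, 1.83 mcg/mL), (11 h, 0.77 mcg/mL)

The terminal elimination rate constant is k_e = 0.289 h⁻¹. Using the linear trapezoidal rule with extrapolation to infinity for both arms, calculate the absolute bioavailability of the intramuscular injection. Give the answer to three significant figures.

F = 0.0578

Trapezoidal AUC_0→6 (IV):
  [0→1]: (66.03+49.46)/2 × 1 = 57.745
  [1→2]: (49.46+37.05)/2 × 1 = 43.255
  [2→4]: (37.05+20.78)/2 × 2 = 57.83
  [4→6]: (20.78+11.66)/2 × 2 = 32.44
  Sum = 191.27 mcg/mL·h
IV tail: 11.66/0.289 = 40.346; AUC_iv,0→∞ = 191.27 + 40.346 = 231.616 mcg/mL·h
Trapezoidal AUC_0→11 (intramuscular injection):
  [0→0.5]: (0.00+7.94)/2 × 0.5 = 1.985
  [0.5→1]: (7.94+10.32)/2 × 0.5 = 4.565
  [1→7]: (10.32+2.44)/2 × 6 = 38.28
  [7→8]: (2.44+1.83)/2 × 1 = 2.135
  [8→11]: (1.83+0.77)/2 × 3 = 3.9
  Sum = 50.865 mcg/mL·h
intramuscular injection tail: 0.77/0.289 = 2.664; AUC_ev,0→∞ = 50.865 + 2.664 = 53.529 mcg/mL·h
F = (AUC_ev/D_ev)/(AUC_iv/D_iv) = (53.529/100)/(231.616/25) = 0.53529/9.26464 = 0.0578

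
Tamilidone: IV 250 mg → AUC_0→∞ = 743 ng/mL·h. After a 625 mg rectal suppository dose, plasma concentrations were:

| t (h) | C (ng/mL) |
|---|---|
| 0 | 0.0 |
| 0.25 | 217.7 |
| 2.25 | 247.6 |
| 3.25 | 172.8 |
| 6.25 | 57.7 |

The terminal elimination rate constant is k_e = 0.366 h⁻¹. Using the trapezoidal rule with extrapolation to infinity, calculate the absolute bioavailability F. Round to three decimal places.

F = 0.649

Trapezoidal AUC_0→6.25 (rectal suppository):
  [0→0.25]: (0.0+217.7)/2 × 0.25 = 27.2125
  [0.25→2.25]: (217.7+247.6)/2 × 2 = 465.3
  [2.25→3.25]: (247.6+172.8)/2 × 1 = 210.2
  [3.25→6.25]: (172.8+57.7)/2 × 3 = 345.75
  Sum = 1048.4625 ng/mL·h
Tail: C_last/k_e = 57.7/0.366 = 157.650
AUC_0→∞ (rectal suppository) = 1048.4625 + 157.650 = 1206.1125 ng/mL·h
F = (AUC_ev/D_ev)/(AUC_iv/D_iv) = (1206.1125/625)/(743/250) = 1.92978/2.972 = 0.6493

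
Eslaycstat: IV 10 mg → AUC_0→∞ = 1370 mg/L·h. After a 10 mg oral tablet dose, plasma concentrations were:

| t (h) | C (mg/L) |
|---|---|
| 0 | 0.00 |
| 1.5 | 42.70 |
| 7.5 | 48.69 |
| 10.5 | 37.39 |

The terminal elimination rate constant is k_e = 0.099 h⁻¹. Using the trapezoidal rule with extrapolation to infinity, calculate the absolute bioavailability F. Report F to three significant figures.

F = 0.593

Trapezoidal AUC_0→10.5 (oral tablet):
  [0→1.5]: (0.00+42.70)/2 × 1.5 = 32.025
  [1.5→7.5]: (42.70+48.69)/2 × 6 = 274.17
  [7.5→10.5]: (48.69+37.39)/2 × 3 = 129.12
  Sum = 435.315 mg/L·h
Tail: C_last/k_e = 37.39/0.099 = 377.677
AUC_0→∞ (oral tablet) = 435.315 + 377.677 = 812.992 mg/L·h
F = (AUC_ev/D_ev)/(AUC_iv/D_iv) = (812.992/10)/(1370/10) = 81.2992/137 = 0.5934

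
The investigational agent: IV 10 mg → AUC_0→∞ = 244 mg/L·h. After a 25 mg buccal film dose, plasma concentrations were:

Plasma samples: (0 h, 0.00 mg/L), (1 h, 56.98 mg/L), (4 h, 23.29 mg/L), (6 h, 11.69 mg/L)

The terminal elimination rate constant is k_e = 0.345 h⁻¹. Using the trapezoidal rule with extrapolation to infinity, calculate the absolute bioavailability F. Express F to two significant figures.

F = 0.36

Trapezoidal AUC_0→6 (buccal film):
  [0→1]: (0.00+56.98)/2 × 1 = 28.49
  [1→4]: (56.98+23.29)/2 × 3 = 120.405
  [4→6]: (23.29+11.69)/2 × 2 = 34.98
  Sum = 183.875 mg/L·h
Tail: C_last/k_e = 11.69/0.345 = 33.884
AUC_0→∞ (buccal film) = 183.875 + 33.884 = 217.759 mg/L·h
F = (AUC_ev/D_ev)/(AUC_iv/D_iv) = (217.759/25)/(244/10) = 8.71036/24.4 = 0.3570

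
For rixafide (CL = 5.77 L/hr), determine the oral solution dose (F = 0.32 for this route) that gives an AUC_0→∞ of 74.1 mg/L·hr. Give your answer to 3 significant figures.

Dose = CL × AUC_0→∞ / F
     = 5.77 × 74.1 / 0.32 = 1336.12 mg

Dose = 1340 mg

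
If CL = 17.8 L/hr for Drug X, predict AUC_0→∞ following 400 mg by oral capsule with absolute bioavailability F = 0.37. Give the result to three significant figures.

AUC_0→∞ = F × Dose / CL
        = 0.37 × 400 / 17.8 = 8.31461 mg/L·hr

AUC = 8.31 mg/L·hr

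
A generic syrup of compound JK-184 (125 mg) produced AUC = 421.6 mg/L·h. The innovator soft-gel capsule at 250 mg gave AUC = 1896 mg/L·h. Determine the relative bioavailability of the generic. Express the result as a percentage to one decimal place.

F_rel = (AUC_test/D_test) / (AUC_ref/D_ref)
      = (421.6/125) / (1896/250)
      = 3.3728 / 7.584 = 0.4447 = 44.47%

F_rel = 44.5%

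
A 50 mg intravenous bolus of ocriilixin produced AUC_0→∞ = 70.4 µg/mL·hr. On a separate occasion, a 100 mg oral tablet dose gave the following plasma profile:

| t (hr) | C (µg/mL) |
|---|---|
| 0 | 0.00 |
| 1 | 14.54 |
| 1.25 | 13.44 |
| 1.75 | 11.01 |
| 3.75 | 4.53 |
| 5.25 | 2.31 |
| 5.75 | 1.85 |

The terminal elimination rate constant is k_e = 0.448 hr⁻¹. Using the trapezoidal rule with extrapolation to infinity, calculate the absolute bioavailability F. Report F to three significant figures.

F = 0.303

Trapezoidal AUC_0→5.75 (oral tablet):
  [0→1]: (0.00+14.54)/2 × 1 = 7.27
  [1→1.25]: (14.54+13.44)/2 × 0.25 = 3.4975
  [1.25→1.75]: (13.44+11.01)/2 × 0.5 = 6.1125
  [1.75→3.75]: (11.01+4.53)/2 × 2 = 15.54
  [3.75→5.25]: (4.53+2.31)/2 × 1.5 = 5.13
  [5.25→5.75]: (2.31+1.85)/2 × 0.5 = 1.04
  Sum = 38.59 µg/mL·hr
Tail: C_last/k_e = 1.85/0.448 = 4.129
AUC_0→∞ (oral tablet) = 38.59 + 4.129 = 42.719 µg/mL·hr
F = (AUC_ev/D_ev)/(AUC_iv/D_iv) = (42.719/100)/(70.4/50) = 0.42719/1.408 = 0.3034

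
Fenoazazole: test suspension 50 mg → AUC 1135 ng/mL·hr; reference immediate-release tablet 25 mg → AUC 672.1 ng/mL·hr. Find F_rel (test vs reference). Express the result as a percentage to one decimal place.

F_rel = 84.4%

F_rel = (AUC_test/D_test) / (AUC_ref/D_ref)
      = (1135/50) / (672.1/25)
      = 22.7 / 26.884 = 0.8444 = 84.44%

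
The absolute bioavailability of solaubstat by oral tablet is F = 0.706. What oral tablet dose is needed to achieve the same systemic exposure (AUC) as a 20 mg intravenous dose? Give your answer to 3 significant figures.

D_oral = 28.3 mg

For equal systemic exposure: F × D_ev = D_iv
D_ev = D_iv / F = 20 / 0.706 = 28.3286 mg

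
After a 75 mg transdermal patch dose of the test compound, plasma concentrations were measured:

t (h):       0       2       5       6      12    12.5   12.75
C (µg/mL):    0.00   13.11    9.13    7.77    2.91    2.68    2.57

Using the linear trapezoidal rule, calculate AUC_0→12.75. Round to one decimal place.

AUC = 89.0 µg/mL·h

Trapezoidal AUC_0→12.75:
  [0→2]: (0.00+13.11)/2 × 2 = 13.11
  [2→5]: (13.11+9.13)/2 × 3 = 33.36
  [5→6]: (9.13+7.77)/2 × 1 = 8.45
  [6→12]: (7.77+2.91)/2 × 6 = 32.04
  [12→12.5]: (2.91+2.68)/2 × 0.5 = 1.3975
  [12.5→12.75]: (2.68+2.57)/2 × 0.25 = 0.65625
  Sum = 89.01375 µg/mL·h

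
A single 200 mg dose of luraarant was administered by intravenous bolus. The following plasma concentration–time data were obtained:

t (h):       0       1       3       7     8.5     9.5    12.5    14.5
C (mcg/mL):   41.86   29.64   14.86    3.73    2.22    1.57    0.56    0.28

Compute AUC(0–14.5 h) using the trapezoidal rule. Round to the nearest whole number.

Trapezoidal AUC_0→14.5:
  [0→1]: (41.86+29.64)/2 × 1 = 35.75
  [1→3]: (29.64+14.86)/2 × 2 = 44.5
  [3→7]: (14.86+3.73)/2 × 4 = 37.18
  [7→8.5]: (3.73+2.22)/2 × 1.5 = 4.4625
  [8.5→9.5]: (2.22+1.57)/2 × 1 = 1.895
  [9.5→12.5]: (1.57+0.56)/2 × 3 = 3.195
  [12.5→14.5]: (0.56+0.28)/2 × 2 = 0.84
  Sum = 127.8225 mcg/mL·h

AUC = 128 mcg/mL·h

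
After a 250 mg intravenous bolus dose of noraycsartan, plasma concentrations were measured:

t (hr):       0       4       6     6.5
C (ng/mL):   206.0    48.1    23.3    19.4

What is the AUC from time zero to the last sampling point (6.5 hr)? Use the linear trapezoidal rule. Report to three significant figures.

Trapezoidal AUC_0→6.5:
  [0→4]: (206.0+48.1)/2 × 4 = 508.2
  [4→6]: (48.1+23.3)/2 × 2 = 71.4
  [6→6.5]: (23.3+19.4)/2 × 0.5 = 10.675
  Sum = 590.275 ng/mL·hr

AUC = 590 ng/mL·hr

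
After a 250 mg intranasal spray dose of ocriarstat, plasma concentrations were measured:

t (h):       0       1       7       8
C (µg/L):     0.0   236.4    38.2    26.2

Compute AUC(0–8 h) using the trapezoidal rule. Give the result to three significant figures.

Trapezoidal AUC_0→8:
  [0→1]: (0.0+236.4)/2 × 1 = 118.2
  [1→7]: (236.4+38.2)/2 × 6 = 823.8
  [7→8]: (38.2+26.2)/2 × 1 = 32.2
  Sum = 974.2 µg/L·h

AUC = 974 µg/L·h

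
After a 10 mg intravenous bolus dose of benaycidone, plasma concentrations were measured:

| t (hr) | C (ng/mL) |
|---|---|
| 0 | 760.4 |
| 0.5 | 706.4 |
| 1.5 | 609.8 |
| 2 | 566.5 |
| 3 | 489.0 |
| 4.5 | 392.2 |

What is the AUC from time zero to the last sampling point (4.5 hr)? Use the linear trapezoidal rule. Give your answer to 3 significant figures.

Trapezoidal AUC_0→4.5:
  [0→0.5]: (760.4+706.4)/2 × 0.5 = 366.7
  [0.5→1.5]: (706.4+609.8)/2 × 1 = 658.1
  [1.5→2]: (609.8+566.5)/2 × 0.5 = 294.075
  [2→3]: (566.5+489.0)/2 × 1 = 527.75
  [3→4.5]: (489.0+392.2)/2 × 1.5 = 660.9
  Sum = 2507.525 ng/mL·hr

AUC = 2510 ng/mL·hr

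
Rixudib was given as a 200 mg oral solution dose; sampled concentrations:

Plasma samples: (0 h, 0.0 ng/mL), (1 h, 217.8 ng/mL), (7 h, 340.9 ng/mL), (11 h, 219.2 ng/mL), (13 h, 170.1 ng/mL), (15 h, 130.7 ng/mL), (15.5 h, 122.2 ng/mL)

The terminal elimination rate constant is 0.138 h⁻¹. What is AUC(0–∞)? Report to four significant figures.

Trapezoidal AUC_0→15.5:
  [0→1]: (0.0+217.8)/2 × 1 = 108.9
  [1→7]: (217.8+340.9)/2 × 6 = 1676.1
  [7→11]: (340.9+219.2)/2 × 4 = 1120.2
  [11→13]: (219.2+170.1)/2 × 2 = 389.3
  [13→15]: (170.1+130.7)/2 × 2 = 300.8
  [15→15.5]: (130.7+122.2)/2 × 0.5 = 63.225
  Sum = 3658.525 ng/mL·h
Extrapolated tail: C_last / k_e = 122.2 / 0.138 = 885.507
AUC_0→∞ = 3658.525 + 885.507 = 4544.032 ng/mL·h

AUC = 4544 ng/mL·h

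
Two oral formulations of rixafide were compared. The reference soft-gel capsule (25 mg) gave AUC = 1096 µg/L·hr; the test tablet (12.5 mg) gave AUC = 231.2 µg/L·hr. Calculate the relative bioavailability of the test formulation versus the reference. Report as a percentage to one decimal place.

F_rel = 42.2%

F_rel = (AUC_test/D_test) / (AUC_ref/D_ref)
      = (231.2/12.5) / (1096/25)
      = 18.496 / 43.84 = 0.4219 = 42.19%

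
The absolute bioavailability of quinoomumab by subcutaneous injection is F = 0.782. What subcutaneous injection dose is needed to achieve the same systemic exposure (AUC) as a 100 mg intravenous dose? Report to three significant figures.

D_subcutaneous = 128 mg

For equal systemic exposure: F × D_ev = D_iv
D_ev = D_iv / F = 100 / 0.782 = 127.877 mg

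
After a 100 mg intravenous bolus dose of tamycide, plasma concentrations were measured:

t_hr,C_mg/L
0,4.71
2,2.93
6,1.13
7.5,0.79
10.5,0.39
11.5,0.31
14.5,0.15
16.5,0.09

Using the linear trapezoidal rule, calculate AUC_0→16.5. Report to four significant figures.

Trapezoidal AUC_0→16.5:
  [0→2]: (4.71+2.93)/2 × 2 = 7.64
  [2→6]: (2.93+1.13)/2 × 4 = 8.12
  [6→7.5]: (1.13+0.79)/2 × 1.5 = 1.44
  [7.5→10.5]: (0.79+0.39)/2 × 3 = 1.77
  [10.5→11.5]: (0.39+0.31)/2 × 1 = 0.35
  [11.5→14.5]: (0.31+0.15)/2 × 3 = 0.69
  [14.5→16.5]: (0.15+0.09)/2 × 2 = 0.24
  Sum = 20.25 mg/L·hr

AUC = 20.25 mg/L·hr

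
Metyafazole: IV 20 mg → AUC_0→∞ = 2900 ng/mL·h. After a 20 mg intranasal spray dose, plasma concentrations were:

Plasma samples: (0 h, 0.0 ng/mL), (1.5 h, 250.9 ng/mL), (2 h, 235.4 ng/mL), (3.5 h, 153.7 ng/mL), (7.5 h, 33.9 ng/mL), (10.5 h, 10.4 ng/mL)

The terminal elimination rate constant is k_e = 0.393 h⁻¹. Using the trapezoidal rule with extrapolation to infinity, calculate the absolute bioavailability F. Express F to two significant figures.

Trapezoidal AUC_0→10.5 (intranasal spray):
  [0→1.5]: (0.0+250.9)/2 × 1.5 = 188.175
  [1.5→2]: (250.9+235.4)/2 × 0.5 = 121.575
  [2→3.5]: (235.4+153.7)/2 × 1.5 = 291.825
  [3.5→7.5]: (153.7+33.9)/2 × 4 = 375.2
  [7.5→10.5]: (33.9+10.4)/2 × 3 = 66.45
  Sum = 1043.225 ng/mL·h
Tail: C_last/k_e = 10.4/0.393 = 26.463
AUC_0→∞ (intranasal spray) = 1043.225 + 26.463 = 1069.688 ng/mL·h
F = (AUC_ev/D_ev)/(AUC_iv/D_iv) = (1069.688/20)/(2900/20) = 53.4844/145 = 0.3689

F = 0.37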